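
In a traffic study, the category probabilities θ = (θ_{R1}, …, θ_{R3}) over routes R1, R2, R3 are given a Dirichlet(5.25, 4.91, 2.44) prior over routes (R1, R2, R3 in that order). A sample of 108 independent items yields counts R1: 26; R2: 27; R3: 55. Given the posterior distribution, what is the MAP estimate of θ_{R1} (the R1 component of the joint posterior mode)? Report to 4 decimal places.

0.2572

The Dirichlet prior is conjugate to the Multinomial likelihood: each posterior αⱼ = prior αⱼ + observed count nⱼ.
Posterior concentration: (31.25, 31.91, 57.44), total = 120.60.
Joint mode component: (α_{R1}−1)/(Σα−K) = 30.25/117.60 = 0.2572.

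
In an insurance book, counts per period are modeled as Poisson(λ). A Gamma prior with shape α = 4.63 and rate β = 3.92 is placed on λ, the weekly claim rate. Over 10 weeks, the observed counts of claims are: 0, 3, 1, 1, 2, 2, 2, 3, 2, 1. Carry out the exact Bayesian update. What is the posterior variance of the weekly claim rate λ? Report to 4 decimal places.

With a Gamma(shape α, rate β) prior, the Poisson likelihood is conjugate: the posterior is Gamma(α + ΣXᵢ, β + n).
Sum of counts S = 17 over n = 10 weeks.
Posterior: Gamma(α+S, β+n) = Gamma(4.63+17, 3.92+10) = Gamma(21.63, 13.92).
Var = α/β² = 21.63/13.92² = 0.1116.

0.1116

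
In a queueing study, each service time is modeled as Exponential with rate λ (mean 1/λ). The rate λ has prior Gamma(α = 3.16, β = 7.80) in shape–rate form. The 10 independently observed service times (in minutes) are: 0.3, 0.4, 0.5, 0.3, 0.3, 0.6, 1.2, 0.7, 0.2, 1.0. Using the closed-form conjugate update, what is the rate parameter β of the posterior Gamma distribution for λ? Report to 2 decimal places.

With a Gamma(shape α, rate β) prior on the exponential rate λ, the posterior after n observations with total T = Σxᵢ is Gamma(α+n, β+T).
Sum of observations T = 5.5 minutes; n = 10.
Posterior: Gamma(3.16+10, 7.80+5.5) = Gamma(13.16, 13.30).
Posterior β = 13.30.

13.30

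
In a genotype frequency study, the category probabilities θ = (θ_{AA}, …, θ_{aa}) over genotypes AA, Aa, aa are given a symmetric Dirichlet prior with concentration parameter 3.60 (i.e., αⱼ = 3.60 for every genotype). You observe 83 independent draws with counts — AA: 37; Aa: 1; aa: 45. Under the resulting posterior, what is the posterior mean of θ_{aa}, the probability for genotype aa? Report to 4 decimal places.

0.5181

The Dirichlet prior is conjugate to the Multinomial likelihood: each posterior αⱼ = prior αⱼ + observed count nⱼ.
Posterior concentration: (40.60, 4.60, 48.60), total = 93.80.
E[θ_{aa}|data] = α_{aa}/Σα = 48.60/93.80 = 0.5181.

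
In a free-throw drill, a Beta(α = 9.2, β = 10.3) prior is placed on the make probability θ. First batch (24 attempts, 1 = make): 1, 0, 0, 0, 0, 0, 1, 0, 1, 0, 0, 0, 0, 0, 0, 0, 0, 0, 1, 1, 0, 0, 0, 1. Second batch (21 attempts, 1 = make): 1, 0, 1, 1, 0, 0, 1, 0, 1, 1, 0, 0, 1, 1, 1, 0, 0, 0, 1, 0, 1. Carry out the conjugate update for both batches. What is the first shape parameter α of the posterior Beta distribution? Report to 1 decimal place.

26.2

The Beta prior is conjugate to a Binomial/Bernoulli likelihood; the update adds successes to α and failures to β.
After batch 1: Beta(9.2+6, 10.3+18) = Beta(15.2, 28.3).
After batch 2: Beta(15.2+11, 28.3+10) = Beta(26.2, 38.3).
Posterior α = 26.2.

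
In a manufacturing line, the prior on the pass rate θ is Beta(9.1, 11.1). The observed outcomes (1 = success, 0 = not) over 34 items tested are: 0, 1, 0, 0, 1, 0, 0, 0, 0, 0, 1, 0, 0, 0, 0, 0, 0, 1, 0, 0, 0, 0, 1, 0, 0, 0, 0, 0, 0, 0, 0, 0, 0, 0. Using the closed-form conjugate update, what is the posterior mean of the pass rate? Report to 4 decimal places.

The Beta prior is conjugate to a Binomial/Bernoulli likelihood; the update adds successes to α and failures to β.
Posterior: Beta(α+k, β+n−k) = Beta(9.1+5, 11.1+29) = Beta(14.1, 40.1).
Posterior mean = α/(α+β) = 14.1/54.2 = 0.2601.

0.2601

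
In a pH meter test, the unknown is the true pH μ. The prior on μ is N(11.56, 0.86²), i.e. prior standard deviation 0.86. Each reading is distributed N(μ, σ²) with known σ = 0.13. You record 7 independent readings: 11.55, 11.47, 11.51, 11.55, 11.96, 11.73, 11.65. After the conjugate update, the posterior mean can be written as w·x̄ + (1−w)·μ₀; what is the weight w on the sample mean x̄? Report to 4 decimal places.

0.9967

For Normal data with known variance σ², a Normal(μ₀, σ₀²) prior on μ is conjugate. Posterior precision = 1/σ₀² + n/σ²; posterior mean is the precision-weighted average of μ₀ and x̄.
σ₀² = 0.86² = 0.7396, σ² = 0.13² = 0.0169. Prior precision 1/σ₀² = 1/0.7396; data precision n/σ² = 7/0.0169.
w = (n/σ²)/(1/σ₀² + n/σ²) = n·σ₀²/(σ² + n·σ₀²) = 7·0.7396/(0.0169 + 7·0.7396) = 5.1772/5.1941 = 0.9967.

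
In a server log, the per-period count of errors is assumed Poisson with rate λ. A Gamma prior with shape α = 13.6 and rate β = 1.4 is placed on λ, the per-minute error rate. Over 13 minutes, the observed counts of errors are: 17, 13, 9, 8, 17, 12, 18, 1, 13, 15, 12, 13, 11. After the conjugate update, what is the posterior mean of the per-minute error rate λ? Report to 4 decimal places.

11.9861

With a Gamma(shape α, rate β) prior, the Poisson likelihood is conjugate: the posterior is Gamma(α + ΣXᵢ, β + n).
Sum of counts S = 159 over n = 13 minutes.
Posterior: Gamma(α+S, β+n) = Gamma(13.6+159, 1.4+13) = Gamma(172.6, 14.4).
Posterior mean = α/β = 172.6/14.4 = 11.9861.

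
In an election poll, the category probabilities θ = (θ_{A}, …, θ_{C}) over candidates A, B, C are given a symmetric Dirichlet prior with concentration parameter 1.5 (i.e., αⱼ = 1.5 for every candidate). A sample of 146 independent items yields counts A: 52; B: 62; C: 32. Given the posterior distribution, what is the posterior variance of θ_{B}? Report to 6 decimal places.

The Dirichlet prior is conjugate to the Multinomial likelihood: each posterior αⱼ = prior αⱼ + observed count nⱼ.
Posterior concentration: (53.5, 63.5, 33.5), total = 150.5.
Var[θ_j] = α_j(Σα−α_j)/((Σα)²(Σα+1)) = 63.5·87.0/(150.5²·151.5) = 0.001610.

0.001610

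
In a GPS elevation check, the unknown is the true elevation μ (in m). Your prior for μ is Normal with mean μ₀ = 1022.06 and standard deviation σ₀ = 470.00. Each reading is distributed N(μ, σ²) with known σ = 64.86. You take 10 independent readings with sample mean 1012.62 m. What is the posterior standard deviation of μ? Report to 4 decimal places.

20.4910

For Normal data with known variance σ², a Normal(μ₀, σ₀²) prior on μ is conjugate. Posterior precision = 1/σ₀² + n/σ²; posterior mean is the precision-weighted average of μ₀ and x̄.
σ₀² = 470.00² = 220900, σ² = 64.86² = 4206.8196; σ² + n·σ₀² = 4206.8196 + 10·220900 = 2213206.8196.
Posterior precision = 1/σ₀² + n/σ² = 1/220900 + 10/4206.8196 = (σ² + n·σ₀²)/(σ₀²σ²) = 2213206.8196/(220900·4206.8196); posterior variance σₙ² = σ₀²σ²/(σ² + n·σ₀²) = 220900·4206.8196/2213206.8196 = 419.882336.
Posterior SD = √σₙ² = √(220900·4206.8196/2213206.8196) = 20.4910.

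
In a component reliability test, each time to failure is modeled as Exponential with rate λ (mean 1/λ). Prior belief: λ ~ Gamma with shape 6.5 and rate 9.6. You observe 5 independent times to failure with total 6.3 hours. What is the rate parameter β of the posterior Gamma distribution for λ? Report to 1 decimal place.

With a Gamma(shape α, rate β) prior on the exponential rate λ, the posterior after n observations with total T = Σxᵢ is Gamma(α+n, β+T).
Posterior: Gamma(6.5+5, 9.6+6.3) = Gamma(11.5, 15.9).
Posterior β = 15.9.

15.9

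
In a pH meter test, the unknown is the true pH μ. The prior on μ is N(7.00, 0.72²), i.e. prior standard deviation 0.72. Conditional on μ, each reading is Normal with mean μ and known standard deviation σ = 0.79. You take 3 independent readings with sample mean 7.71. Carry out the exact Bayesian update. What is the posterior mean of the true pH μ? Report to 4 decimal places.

7.5067

For Normal data with known variance σ², a Normal(μ₀, σ₀²) prior on μ is conjugate. Posterior precision = 1/σ₀² + n/σ²; posterior mean is the precision-weighted average of μ₀ and x̄.
n·x̄ = 3·7.71 = 23.13.
σ₀² = 0.72² = 0.5184, σ² = 0.79² = 0.6241; σ² + n·σ₀² = 0.6241 + 3·0.5184 = 2.1793.
Posterior mean = (μ₀/σ₀² + n·x̄/σ²)/(1/σ₀² + n/σ²) = (σ²·μ₀ + σ₀²·n·x̄)/(σ² + n·σ₀²) = (0.6241·7.00 + 0.5184·23.13)/2.1793 = 16.359292/2.1793 = 7.5067.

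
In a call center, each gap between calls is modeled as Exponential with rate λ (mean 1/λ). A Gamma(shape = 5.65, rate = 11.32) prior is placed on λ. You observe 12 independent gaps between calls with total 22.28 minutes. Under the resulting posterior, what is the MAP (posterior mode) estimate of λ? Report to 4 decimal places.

0.4955

With a Gamma(shape α, rate β) prior on the exponential rate λ, the posterior after n observations with total T = Σxᵢ is Gamma(α+n, β+T).
Posterior: Gamma(5.65+12, 11.32+22.28) = Gamma(17.65, 33.60).
Mode = (α−1)/β = 0.4955.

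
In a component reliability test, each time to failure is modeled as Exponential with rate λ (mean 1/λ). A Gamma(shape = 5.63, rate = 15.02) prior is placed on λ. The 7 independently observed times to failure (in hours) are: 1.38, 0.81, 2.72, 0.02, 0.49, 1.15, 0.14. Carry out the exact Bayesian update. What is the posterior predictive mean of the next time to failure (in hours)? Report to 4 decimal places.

1.8684

With a Gamma(shape α, rate β) prior on the exponential rate λ, the posterior after n observations with total T = Σxᵢ is Gamma(α+n, β+T).
Sum of observations T = 6.71 hours; n = 7.
Posterior: Gamma(5.63+7, 15.02+6.71) = Gamma(12.63, 21.73).
The predictive distribution for the next observation is Lomax; its mean is β/(α−1) = 21.73/11.63 = 1.8684.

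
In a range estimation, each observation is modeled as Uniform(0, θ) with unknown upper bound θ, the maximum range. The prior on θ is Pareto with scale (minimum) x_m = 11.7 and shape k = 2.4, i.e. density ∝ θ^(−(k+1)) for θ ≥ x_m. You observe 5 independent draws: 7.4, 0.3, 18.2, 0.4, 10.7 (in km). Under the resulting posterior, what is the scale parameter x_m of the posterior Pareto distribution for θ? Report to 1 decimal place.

18.2

A Pareto(scale x_m, shape k) prior on the upper bound θ of Uniform(0, θ) is conjugate: posterior is Pareto(max(x_m, max xᵢ), k + n).
Sample maximum = 18.2; prior scale x_m = 11.7 → posterior scale = max = 18.2.
Posterior shape = 2.4 + 5 = 7.4.
Posterior scale x_m = 18.2.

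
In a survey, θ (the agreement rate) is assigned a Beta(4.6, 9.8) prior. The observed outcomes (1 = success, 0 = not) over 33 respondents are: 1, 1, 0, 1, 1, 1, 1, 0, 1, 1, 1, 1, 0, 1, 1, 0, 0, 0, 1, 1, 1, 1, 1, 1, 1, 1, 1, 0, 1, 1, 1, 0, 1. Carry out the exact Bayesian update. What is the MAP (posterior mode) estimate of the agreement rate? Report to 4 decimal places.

The Beta prior is conjugate to a Binomial/Bernoulli likelihood; the update adds successes to α and failures to β.
Posterior: Beta(α+k, β+n−k) = Beta(4.6+25, 9.8+8) = Beta(29.6, 17.8).
Mode of Beta(a,b) for a,b>1 is (a−1)/(a+b−2) = 28.6/45.4 = 0.6300.

0.6300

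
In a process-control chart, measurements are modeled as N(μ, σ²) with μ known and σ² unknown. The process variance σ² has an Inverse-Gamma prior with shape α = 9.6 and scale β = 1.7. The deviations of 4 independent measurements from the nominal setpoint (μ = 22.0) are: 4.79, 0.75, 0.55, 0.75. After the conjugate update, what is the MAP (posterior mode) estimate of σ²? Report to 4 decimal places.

With known mean μ and an Inverse-Gamma(α, β) prior on σ², the Normal likelihood is conjugate: posterior is Inv-Gamma(α + n/2, β + Σ(xᵢ−μ)²/2).
Σ(xᵢ−μ)² = (4.79)² + (0.75)² + (0.55)² + (0.75)² = 24.3716.
Posterior: Inv-Gamma(9.6 + 4/2, 1.7 + 24.3716/2) = Inv-Gamma(11.60, 13.88580).
Mode = β/(α+1) = 13.88580/12.60 = 1.1020.

1.1020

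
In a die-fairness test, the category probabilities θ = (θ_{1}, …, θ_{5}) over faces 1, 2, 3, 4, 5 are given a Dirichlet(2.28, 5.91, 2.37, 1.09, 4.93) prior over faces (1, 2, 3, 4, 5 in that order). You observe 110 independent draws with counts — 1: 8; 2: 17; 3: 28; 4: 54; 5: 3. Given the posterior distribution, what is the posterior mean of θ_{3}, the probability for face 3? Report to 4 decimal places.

0.2399

The Dirichlet prior is conjugate to the Multinomial likelihood: each posterior αⱼ = prior αⱼ + observed count nⱼ.
Posterior concentration: (10.28, 22.91, 30.37, 55.09, 7.93), total = 126.58.
E[θ_{3}|data] = α_{3}/Σα = 30.37/126.58 = 0.2399.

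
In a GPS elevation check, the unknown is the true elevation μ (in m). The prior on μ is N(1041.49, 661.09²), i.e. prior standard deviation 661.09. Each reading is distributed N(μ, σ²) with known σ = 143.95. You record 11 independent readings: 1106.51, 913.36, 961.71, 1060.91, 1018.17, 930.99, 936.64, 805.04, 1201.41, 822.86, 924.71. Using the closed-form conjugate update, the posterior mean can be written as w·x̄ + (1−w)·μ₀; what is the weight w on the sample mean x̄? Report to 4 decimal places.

For Normal data with known variance σ², a Normal(μ₀, σ₀²) prior on μ is conjugate. Posterior precision = 1/σ₀² + n/σ²; posterior mean is the precision-weighted average of μ₀ and x̄.
σ₀² = 661.09² = 437039.9881, σ² = 143.95² = 20721.6025. Prior precision 1/σ₀² = 1/437039.9881; data precision n/σ² = 11/20721.6025.
w = (n/σ²)/(1/σ₀² + n/σ²) = n·σ₀²/(σ² + n·σ₀²) = 11·437039.9881/(20721.6025 + 11·437039.9881) = 4807439.8691/4828161.4716 = 0.9957.

0.9957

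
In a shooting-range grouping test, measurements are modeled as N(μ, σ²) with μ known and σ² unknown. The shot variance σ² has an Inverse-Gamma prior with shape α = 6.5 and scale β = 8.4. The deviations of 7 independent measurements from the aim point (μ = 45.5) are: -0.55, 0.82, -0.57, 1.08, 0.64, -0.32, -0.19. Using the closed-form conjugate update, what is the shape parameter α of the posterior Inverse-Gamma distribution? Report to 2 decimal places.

With known mean μ and an Inverse-Gamma(α, β) prior on σ², the Normal likelihood is conjugate: posterior is Inv-Gamma(α + n/2, β + Σ(xᵢ−μ)²/2).
Σ(xᵢ−μ)² = (-0.55)² + (0.82)² + (-0.57)² + (1.08)² + (0.64)² + (-0.32)² + (-0.19)² = 3.0143.
Posterior: Inv-Gamma(6.5 + 7/2, 8.4 + 3.0143/2) = Inv-Gamma(10.00, 9.90715).
Posterior α = 10.00.

10.00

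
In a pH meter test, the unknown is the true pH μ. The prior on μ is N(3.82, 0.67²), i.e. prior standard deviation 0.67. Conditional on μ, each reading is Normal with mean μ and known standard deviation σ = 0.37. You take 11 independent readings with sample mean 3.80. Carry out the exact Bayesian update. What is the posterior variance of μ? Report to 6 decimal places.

For Normal data with known variance σ², a Normal(μ₀, σ₀²) prior on μ is conjugate. Posterior precision = 1/σ₀² + n/σ²; posterior mean is the precision-weighted average of μ₀ and x̄.
σ₀² = 0.67² = 0.4489, σ² = 0.37² = 0.1369; σ² + n·σ₀² = 0.1369 + 11·0.4489 = 5.0748.
Posterior precision = 1/σ₀² + n/σ² = 1/0.4489 + 11/0.1369 = (σ² + n·σ₀²)/(σ₀²σ²) = 5.0748/(0.4489·0.1369); posterior variance σₙ² = σ₀²σ²/(σ² + n·σ₀²) = 0.4489·0.1369/5.0748 = 0.012110.

0.012110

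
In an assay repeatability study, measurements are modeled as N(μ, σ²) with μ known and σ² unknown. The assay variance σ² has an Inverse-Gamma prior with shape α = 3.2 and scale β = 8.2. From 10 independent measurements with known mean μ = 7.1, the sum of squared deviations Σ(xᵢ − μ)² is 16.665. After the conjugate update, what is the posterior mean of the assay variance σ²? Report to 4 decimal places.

2.2962

With known mean μ and an Inverse-Gamma(α, β) prior on σ², the Normal likelihood is conjugate: posterior is Inv-Gamma(α + n/2, β + Σ(xᵢ−μ)²/2).
Posterior: Inv-Gamma(3.2 + 10/2, 8.2 + 16.665/2) = Inv-Gamma(8.20, 16.5325).
E[σ²|data] = β/(α−1) = 16.5325/7.20 = 2.2962.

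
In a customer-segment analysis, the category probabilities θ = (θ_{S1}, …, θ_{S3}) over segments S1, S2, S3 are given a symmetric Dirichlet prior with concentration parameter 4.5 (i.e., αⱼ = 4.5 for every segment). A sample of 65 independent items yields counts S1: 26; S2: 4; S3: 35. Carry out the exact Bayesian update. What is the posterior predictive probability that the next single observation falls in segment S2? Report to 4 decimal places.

0.1083

The Dirichlet prior is conjugate to the Multinomial likelihood: each posterior αⱼ = prior αⱼ + observed count nⱼ.
Posterior concentration: (30.5, 8.5, 39.5), total = 78.5.
P(next = S2 | data) = α_{S2}/Σα = 0.1083.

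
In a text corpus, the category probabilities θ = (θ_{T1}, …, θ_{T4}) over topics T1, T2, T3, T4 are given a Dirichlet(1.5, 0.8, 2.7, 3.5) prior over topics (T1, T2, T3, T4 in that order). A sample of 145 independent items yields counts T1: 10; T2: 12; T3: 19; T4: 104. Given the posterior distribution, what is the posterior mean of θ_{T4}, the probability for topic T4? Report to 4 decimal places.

The Dirichlet prior is conjugate to the Multinomial likelihood: each posterior αⱼ = prior αⱼ + observed count nⱼ.
Posterior concentration: (11.5, 12.8, 21.7, 107.5), total = 153.5.
E[θ_{T4}|data] = α_{T4}/Σα = 107.5/153.5 = 0.7003.

0.7003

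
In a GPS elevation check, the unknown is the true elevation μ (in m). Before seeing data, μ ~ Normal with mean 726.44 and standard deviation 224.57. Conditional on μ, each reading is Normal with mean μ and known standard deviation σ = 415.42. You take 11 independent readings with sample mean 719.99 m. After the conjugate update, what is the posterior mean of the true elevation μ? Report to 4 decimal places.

For Normal data with known variance σ², a Normal(μ₀, σ₀²) prior on μ is conjugate. Posterior precision = 1/σ₀² + n/σ²; posterior mean is the precision-weighted average of μ₀ and x̄.
n·x̄ = 11·719.99 = 7919.89.
σ₀² = 224.57² = 50431.6849, σ² = 415.42² = 172573.7764; σ² + n·σ₀² = 172573.7764 + 11·50431.6849 = 727322.3103.
Posterior mean = (μ₀/σ₀² + n·x̄/σ²)/(1/σ₀² + n/σ²) = (σ²·μ₀ + σ₀²·n·x̄)/(σ² + n·σ₀²) = (172573.7764·726.44 + 50431.6849·7919.89)/727322.3103 = 524777891.050677/727322.3103 = 721.5204.

721.5204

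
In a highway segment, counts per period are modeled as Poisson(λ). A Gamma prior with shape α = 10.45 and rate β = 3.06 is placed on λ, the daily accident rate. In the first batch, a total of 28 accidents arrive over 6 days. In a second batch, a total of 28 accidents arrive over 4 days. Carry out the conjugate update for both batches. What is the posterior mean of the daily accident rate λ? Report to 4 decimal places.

5.0881

With a Gamma(shape α, rate β) prior, the Poisson likelihood is conjugate: the posterior is Gamma(α + ΣXᵢ, β + n).
After batch 1: Gamma(α+S, β+n) = Gamma(10.45+28, 3.06+6) = Gamma(38.45, 9.06).
After batch 2: Gamma(α+S, β+n) = Gamma(38.45+28, 9.06+4) = Gamma(66.45, 13.06).
Posterior mean = α/β = 66.45/13.06 = 5.0881.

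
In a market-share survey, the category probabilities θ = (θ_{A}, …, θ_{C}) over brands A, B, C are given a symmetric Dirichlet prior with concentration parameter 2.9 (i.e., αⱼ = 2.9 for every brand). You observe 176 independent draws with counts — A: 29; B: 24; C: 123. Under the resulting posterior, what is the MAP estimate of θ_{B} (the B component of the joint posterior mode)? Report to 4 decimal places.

The Dirichlet prior is conjugate to the Multinomial likelihood: each posterior αⱼ = prior αⱼ + observed count nⱼ.
Posterior concentration: (31.9, 26.9, 125.9), total = 184.7.
Joint mode component: (α_{B}−1)/(Σα−K) = 25.9/181.7 = 0.1425.

0.1425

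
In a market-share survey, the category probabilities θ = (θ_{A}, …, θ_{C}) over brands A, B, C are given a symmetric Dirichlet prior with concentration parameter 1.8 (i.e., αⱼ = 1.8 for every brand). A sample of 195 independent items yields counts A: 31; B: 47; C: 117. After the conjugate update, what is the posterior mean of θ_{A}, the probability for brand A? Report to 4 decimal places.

The Dirichlet prior is conjugate to the Multinomial likelihood: each posterior αⱼ = prior αⱼ + observed count nⱼ.
Posterior concentration: (32.8, 48.8, 118.8), total = 200.4.
E[θ_{A}|data] = α_{A}/Σα = 32.8/200.4 = 0.1637.

0.1637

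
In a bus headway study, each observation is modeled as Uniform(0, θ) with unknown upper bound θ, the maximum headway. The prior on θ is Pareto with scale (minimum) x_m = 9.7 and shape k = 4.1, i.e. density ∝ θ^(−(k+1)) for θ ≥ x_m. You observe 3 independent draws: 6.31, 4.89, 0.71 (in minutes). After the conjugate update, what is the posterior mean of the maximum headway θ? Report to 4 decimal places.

A Pareto(scale x_m, shape k) prior on the upper bound θ of Uniform(0, θ) is conjugate: posterior is Pareto(max(x_m, max xᵢ), k + n).
Sample maximum = 6.31; prior scale x_m = 9.7 → posterior scale = max = 9.70.
Posterior shape = 4.1 + 3 = 7.1.
E[θ|data] = k·x_m/(k−1) = 7.1·9.70/6.1 = 11.2902.

11.2902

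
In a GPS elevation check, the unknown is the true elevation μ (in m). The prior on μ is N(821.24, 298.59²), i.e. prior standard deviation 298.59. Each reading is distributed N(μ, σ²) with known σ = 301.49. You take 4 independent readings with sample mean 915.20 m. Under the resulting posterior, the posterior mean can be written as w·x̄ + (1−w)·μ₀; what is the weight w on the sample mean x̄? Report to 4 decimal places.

0.7969

For Normal data with known variance σ², a Normal(μ₀, σ₀²) prior on μ is conjugate. Posterior precision = 1/σ₀² + n/σ²; posterior mean is the precision-weighted average of μ₀ and x̄.
σ₀² = 298.59² = 89155.9881, σ² = 301.49² = 90896.2201. Prior precision 1/σ₀² = 1/89155.9881; data precision n/σ² = 4/90896.2201.
w = (n/σ²)/(1/σ₀² + n/σ²) = n·σ₀²/(σ² + n·σ₀²) = 4·89155.9881/(90896.2201 + 4·89155.9881) = 356623.9524/447520.1725 = 0.7969.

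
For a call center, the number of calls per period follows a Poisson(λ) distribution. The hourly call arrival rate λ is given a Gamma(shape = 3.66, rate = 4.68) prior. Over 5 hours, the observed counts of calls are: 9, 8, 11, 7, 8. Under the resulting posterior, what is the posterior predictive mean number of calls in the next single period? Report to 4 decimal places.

With a Gamma(shape α, rate β) prior, the Poisson likelihood is conjugate: the posterior is Gamma(α + ΣXᵢ, β + n).
Sum of counts S = 43 over n = 5 hours.
Posterior: Gamma(α+S, β+n) = Gamma(3.66+43, 4.68+5) = Gamma(46.66, 9.68).
The predictive distribution for one future period is NegBinom with mean α/β = 4.8202.

4.8202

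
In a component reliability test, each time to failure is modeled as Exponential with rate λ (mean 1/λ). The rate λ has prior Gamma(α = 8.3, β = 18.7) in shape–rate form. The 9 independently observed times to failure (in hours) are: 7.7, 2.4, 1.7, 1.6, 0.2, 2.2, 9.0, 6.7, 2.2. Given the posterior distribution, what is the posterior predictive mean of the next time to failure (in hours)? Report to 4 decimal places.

3.2147

With a Gamma(shape α, rate β) prior on the exponential rate λ, the posterior after n observations with total T = Σxᵢ is Gamma(α+n, β+T).
Sum of observations T = 33.7 hours; n = 9.
Posterior: Gamma(8.3+9, 18.7+33.7) = Gamma(17.3, 52.4).
The predictive distribution for the next observation is Lomax; its mean is β/(α−1) = 52.4/16.3 = 3.2147.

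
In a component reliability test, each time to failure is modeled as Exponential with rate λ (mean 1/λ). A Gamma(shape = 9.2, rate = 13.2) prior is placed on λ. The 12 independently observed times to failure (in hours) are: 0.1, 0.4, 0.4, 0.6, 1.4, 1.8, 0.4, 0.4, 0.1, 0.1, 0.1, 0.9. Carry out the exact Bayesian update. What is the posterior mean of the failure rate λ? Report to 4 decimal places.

With a Gamma(shape α, rate β) prior on the exponential rate λ, the posterior after n observations with total T = Σxᵢ is Gamma(α+n, β+T).
Sum of observations T = 6.7 hours; n = 12.
Posterior: Gamma(9.2+12, 13.2+6.7) = Gamma(21.2, 19.9).
Posterior mean of λ = α/β = 21.2/19.9 = 1.0653.

1.0653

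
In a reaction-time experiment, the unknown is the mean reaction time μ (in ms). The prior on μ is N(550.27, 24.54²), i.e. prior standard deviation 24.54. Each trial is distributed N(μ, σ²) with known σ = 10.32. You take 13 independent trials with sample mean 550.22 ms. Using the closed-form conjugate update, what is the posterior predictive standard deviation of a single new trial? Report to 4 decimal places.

For Normal data with known variance σ², a Normal(μ₀, σ₀²) prior on μ is conjugate. Posterior precision = 1/σ₀² + n/σ²; posterior mean is the precision-weighted average of μ₀ and x̄.
σ₀² = 24.54² = 602.2116, σ² = 10.32² = 106.5024; σ² + n·σ₀² = 106.5024 + 13·602.2116 = 7935.2532.
Posterior precision = 1/σ₀² + n/σ² = 1/602.2116 + 13/106.5024 = (σ² + n·σ₀²)/(σ₀²σ²) = 7935.2532/(602.2116·106.5024); posterior variance σₙ² = σ₀²σ²/(σ² + n·σ₀²) = 602.2116·106.5024/7935.2532 = 8.082537.
Predictive variance for one new observation = σₙ² + σ² = 602.2116·106.5024/7935.2532 + 106.5024 = σ²·(σ₀² + 7935.2532)/7935.2532 = 106.5024·8537.4648/7935.2532 = 114.584937; SD = √(106.5024·8537.4648/7935.2532) = 10.7044.

10.7044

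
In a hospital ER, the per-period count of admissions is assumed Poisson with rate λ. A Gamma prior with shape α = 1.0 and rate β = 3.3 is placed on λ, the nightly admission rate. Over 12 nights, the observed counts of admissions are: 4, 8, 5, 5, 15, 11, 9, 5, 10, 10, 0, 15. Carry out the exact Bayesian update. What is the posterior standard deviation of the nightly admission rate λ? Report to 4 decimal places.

0.6470

With a Gamma(shape α, rate β) prior, the Poisson likelihood is conjugate: the posterior is Gamma(α + ΣXᵢ, β + n).
Sum of counts S = 97 over n = 12 nights.
Posterior: Gamma(α+S, β+n) = Gamma(1.0+97, 3.3+12) = Gamma(98.0, 15.3).
SD = √α/β = √98.0/15.3 = 0.6470.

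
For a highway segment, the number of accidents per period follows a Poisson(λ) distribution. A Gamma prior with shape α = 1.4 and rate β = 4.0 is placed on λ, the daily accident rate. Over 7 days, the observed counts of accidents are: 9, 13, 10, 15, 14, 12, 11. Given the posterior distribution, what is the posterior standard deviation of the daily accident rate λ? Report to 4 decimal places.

With a Gamma(shape α, rate β) prior, the Poisson likelihood is conjugate: the posterior is Gamma(α + ΣXᵢ, β + n).
Sum of counts S = 84 over n = 7 days.
Posterior: Gamma(α+S, β+n) = Gamma(1.4+84, 4.0+7) = Gamma(85.4, 11.0).
SD = √α/β = √85.4/11.0 = 0.8401.

0.8401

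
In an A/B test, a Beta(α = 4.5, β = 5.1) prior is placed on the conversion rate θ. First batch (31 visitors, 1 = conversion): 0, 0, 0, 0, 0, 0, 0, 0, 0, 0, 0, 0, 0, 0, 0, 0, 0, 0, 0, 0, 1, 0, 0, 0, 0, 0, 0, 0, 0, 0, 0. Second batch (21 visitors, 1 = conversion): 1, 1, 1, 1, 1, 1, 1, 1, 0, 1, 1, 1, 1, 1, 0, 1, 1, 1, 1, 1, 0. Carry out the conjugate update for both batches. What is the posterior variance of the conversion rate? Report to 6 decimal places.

The Beta prior is conjugate to a Binomial/Bernoulli likelihood; the update adds successes to α and failures to β.
After batch 1: Beta(4.5+1, 5.1+30) = Beta(5.5, 35.1).
After batch 2: Beta(5.5+18, 35.1+3) = Beta(23.5, 38.1).
Var = αβ/((α+β)²(α+β+1)) = 23.5·38.1/(61.6²·62.6) = 0.003769.

0.003769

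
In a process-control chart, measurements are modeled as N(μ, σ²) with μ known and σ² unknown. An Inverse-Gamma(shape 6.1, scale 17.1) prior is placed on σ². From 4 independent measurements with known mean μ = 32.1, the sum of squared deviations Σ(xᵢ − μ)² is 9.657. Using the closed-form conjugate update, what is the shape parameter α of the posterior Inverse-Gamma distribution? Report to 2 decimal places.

8.10

With known mean μ and an Inverse-Gamma(α, β) prior on σ², the Normal likelihood is conjugate: posterior is Inv-Gamma(α + n/2, β + Σ(xᵢ−μ)²/2).
Posterior: Inv-Gamma(6.1 + 4/2, 17.1 + 9.657/2) = Inv-Gamma(8.10, 21.9285).
Posterior α = 8.10.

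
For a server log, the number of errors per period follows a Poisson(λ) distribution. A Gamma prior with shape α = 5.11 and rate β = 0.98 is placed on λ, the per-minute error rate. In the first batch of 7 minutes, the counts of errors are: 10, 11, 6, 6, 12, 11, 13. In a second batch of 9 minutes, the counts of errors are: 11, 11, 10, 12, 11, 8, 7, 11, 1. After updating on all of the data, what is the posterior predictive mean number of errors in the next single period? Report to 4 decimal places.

9.1938

With a Gamma(shape α, rate β) prior, the Poisson likelihood is conjugate: the posterior is Gamma(α + ΣXᵢ, β + n).
Batch 1: sum of counts S = 69 over n = 7 minutes.
After batch 1: Gamma(α+S, β+n) = Gamma(5.11+69, 0.98+7) = Gamma(74.11, 7.98).
Batch 2: sum of counts S = 82 over n = 9 minutes.
After batch 2: Gamma(α+S, β+n) = Gamma(74.11+82, 7.98+9) = Gamma(156.11, 16.98).
The predictive distribution for one future period is NegBinom with mean α/β = 9.1938.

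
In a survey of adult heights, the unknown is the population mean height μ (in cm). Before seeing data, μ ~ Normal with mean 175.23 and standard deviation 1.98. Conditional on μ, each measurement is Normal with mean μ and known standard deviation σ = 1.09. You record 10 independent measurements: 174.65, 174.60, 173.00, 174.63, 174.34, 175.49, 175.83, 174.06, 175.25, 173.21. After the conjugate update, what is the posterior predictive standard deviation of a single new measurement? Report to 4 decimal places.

For Normal data with known variance σ², a Normal(μ₀, σ₀²) prior on μ is conjugate. Posterior precision = 1/σ₀² + n/σ²; posterior mean is the precision-weighted average of μ₀ and x̄.
σ₀² = 1.98² = 3.9204, σ² = 1.09² = 1.1881; σ² + n·σ₀² = 1.1881 + 10·3.9204 = 40.3921.
Posterior precision = 1/σ₀² + n/σ² = 1/3.9204 + 10/1.1881 = (σ² + n·σ₀²)/(σ₀²σ²) = 40.3921/(3.9204·1.1881); posterior variance σₙ² = σ₀²σ²/(σ² + n·σ₀²) = 3.9204·1.1881/40.3921 = 0.115315.
Predictive variance for one new observation = σₙ² + σ² = 3.9204·1.1881/40.3921 + 1.1881 = σ²·(σ₀² + 40.3921)/40.3921 = 1.1881·44.3125/40.3921 = 1.303415; SD = √(1.1881·44.3125/40.3921) = 1.1417.

1.1417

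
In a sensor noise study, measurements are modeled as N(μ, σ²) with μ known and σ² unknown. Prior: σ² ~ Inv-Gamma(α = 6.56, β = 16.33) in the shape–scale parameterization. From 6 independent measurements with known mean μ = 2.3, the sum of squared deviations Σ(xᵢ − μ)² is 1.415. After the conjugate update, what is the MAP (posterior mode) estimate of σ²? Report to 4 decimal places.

With known mean μ and an Inverse-Gamma(α, β) prior on σ², the Normal likelihood is conjugate: posterior is Inv-Gamma(α + n/2, β + Σ(xᵢ−μ)²/2).
Posterior: Inv-Gamma(6.56 + 6/2, 16.33 + 1.415/2) = Inv-Gamma(9.56, 17.0375).
Mode = β/(α+1) = 17.0375/10.56 = 1.6134.

1.6134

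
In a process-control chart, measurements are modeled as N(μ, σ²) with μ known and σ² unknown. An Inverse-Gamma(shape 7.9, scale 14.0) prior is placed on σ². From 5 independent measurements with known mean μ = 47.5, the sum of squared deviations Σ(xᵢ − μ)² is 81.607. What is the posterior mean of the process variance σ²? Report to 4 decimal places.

With known mean μ and an Inverse-Gamma(α, β) prior on σ², the Normal likelihood is conjugate: posterior is Inv-Gamma(α + n/2, β + Σ(xᵢ−μ)²/2).
Posterior: Inv-Gamma(7.9 + 5/2, 14.0 + 81.607/2) = Inv-Gamma(10.40, 54.8035).
E[σ²|data] = β/(α−1) = 54.8035/9.40 = 5.8302.

5.8302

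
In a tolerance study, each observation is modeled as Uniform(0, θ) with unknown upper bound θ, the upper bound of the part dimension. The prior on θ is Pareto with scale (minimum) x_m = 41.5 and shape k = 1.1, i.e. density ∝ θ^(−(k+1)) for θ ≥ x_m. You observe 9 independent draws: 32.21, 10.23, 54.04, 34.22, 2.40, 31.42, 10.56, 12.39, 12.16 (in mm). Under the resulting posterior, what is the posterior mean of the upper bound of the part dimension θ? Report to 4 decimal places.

59.9785

A Pareto(scale x_m, shape k) prior on the upper bound θ of Uniform(0, θ) is conjugate: posterior is Pareto(max(x_m, max xᵢ), k + n).
Sample maximum = 54.04; prior scale x_m = 41.5 → posterior scale = max = 54.04.
Posterior shape = 1.1 + 9 = 10.1.
E[θ|data] = k·x_m/(k−1) = 10.1·54.04/9.1 = 59.9785.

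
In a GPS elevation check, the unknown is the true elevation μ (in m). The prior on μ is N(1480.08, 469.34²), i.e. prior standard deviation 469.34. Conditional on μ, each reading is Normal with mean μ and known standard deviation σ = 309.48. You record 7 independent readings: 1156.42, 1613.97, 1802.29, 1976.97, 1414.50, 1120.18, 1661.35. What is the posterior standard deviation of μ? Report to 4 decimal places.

113.5005

For Normal data with known variance σ², a Normal(μ₀, σ₀²) prior on μ is conjugate. Posterior precision = 1/σ₀² + n/σ²; posterior mean is the precision-weighted average of μ₀ and x̄.
σ₀² = 469.34² = 220280.0356, σ² = 309.48² = 95777.8704; σ² + n·σ₀² = 95777.8704 + 7·220280.0356 = 1637738.1196.
Posterior precision = 1/σ₀² + n/σ² = 1/220280.0356 + 7/95777.8704 = (σ² + n·σ₀²)/(σ₀²σ²) = 1637738.1196/(220280.0356·95777.8704); posterior variance σₙ² = σ₀²σ²/(σ² + n·σ₀²) = 220280.0356·95777.8704/1637738.1196 = 12882.372614.
Posterior SD = √σₙ² = √(220280.0356·95777.8704/1637738.1196) = 113.5005.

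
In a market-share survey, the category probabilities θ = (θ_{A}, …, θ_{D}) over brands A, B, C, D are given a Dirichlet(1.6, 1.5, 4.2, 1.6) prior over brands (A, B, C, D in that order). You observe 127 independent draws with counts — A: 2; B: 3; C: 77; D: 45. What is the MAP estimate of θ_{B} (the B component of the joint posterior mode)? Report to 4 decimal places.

0.0265

The Dirichlet prior is conjugate to the Multinomial likelihood: each posterior αⱼ = prior αⱼ + observed count nⱼ.
Posterior concentration: (3.6, 4.5, 81.2, 46.6), total = 135.9.
Joint mode component: (α_{B}−1)/(Σα−K) = 3.5/131.9 = 0.0265.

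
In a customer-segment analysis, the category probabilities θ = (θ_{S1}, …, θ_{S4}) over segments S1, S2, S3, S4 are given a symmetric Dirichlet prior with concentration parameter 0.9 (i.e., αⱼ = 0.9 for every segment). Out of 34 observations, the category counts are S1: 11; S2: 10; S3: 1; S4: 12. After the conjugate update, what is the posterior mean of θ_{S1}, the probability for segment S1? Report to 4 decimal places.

0.3165

The Dirichlet prior is conjugate to the Multinomial likelihood: each posterior αⱼ = prior αⱼ + observed count nⱼ.
Posterior concentration: (11.9, 10.9, 1.9, 12.9), total = 37.6.
E[θ_{S1}|data] = α_{S1}/Σα = 11.9/37.6 = 0.3165.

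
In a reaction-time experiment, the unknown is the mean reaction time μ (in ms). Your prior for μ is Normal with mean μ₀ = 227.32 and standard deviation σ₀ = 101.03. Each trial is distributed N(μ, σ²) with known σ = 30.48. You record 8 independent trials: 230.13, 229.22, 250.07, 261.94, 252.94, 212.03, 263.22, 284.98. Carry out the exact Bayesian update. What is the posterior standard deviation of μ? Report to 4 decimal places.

10.7155

For Normal data with known variance σ², a Normal(μ₀, σ₀²) prior on μ is conjugate. Posterior precision = 1/σ₀² + n/σ²; posterior mean is the precision-weighted average of μ₀ and x̄.
σ₀² = 101.03² = 10207.0609, σ² = 30.48² = 929.0304; σ² + n·σ₀² = 929.0304 + 8·10207.0609 = 82585.5176.
Posterior precision = 1/σ₀² + n/σ² = 1/10207.0609 + 8/929.0304 = (σ² + n·σ₀²)/(σ₀²σ²) = 82585.5176/(10207.0609·929.0304); posterior variance σₙ² = σ₀²σ²/(σ² + n·σ₀²) = 10207.0609·929.0304/82585.5176 = 114.822431.
Posterior SD = √σₙ² = √(10207.0609·929.0304/82585.5176) = 10.7155.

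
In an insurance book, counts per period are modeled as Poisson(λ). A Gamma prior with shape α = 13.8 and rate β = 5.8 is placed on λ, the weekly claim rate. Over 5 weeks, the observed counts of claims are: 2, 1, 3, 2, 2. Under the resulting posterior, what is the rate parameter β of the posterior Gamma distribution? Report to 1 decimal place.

With a Gamma(shape α, rate β) prior, the Poisson likelihood is conjugate: the posterior is Gamma(α + ΣXᵢ, β + n).
Sum of counts S = 10 over n = 5 weeks.
Posterior: Gamma(α+S, β+n) = Gamma(13.8+10, 5.8+5) = Gamma(23.8, 10.8).
Posterior β = 10.8.

10.8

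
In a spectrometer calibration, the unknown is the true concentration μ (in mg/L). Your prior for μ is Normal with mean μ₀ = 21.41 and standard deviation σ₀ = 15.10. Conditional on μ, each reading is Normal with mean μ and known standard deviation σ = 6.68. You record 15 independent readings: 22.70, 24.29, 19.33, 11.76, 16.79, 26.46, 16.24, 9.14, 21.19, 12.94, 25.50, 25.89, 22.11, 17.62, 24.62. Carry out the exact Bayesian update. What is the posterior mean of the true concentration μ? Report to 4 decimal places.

19.7931

For Normal data with known variance σ², a Normal(μ₀, σ₀²) prior on μ is conjugate. Posterior precision = 1/σ₀² + n/σ²; posterior mean is the precision-weighted average of μ₀ and x̄.
Σxᵢ = 22.70 + 24.29 + 19.33 + 11.76 + 16.79 + 26.46 + 16.24 + 9.14 + 21.19 + 12.94 + 25.50 + 25.89 + 22.11 + 17.62 + 24.62 = 296.58, so n·x̄ = 296.58.
σ₀² = 15.10² = 228.01, σ² = 6.68² = 44.6224; σ² + n·σ₀² = 44.6224 + 15·228.01 = 3464.7724.
Posterior mean = (μ₀/σ₀² + n·x̄/σ²)/(1/σ₀² + n/σ²) = (σ²·μ₀ + σ₀²·n·x̄)/(σ² + n·σ₀²) = (44.6224·21.41 + 228.01·296.58)/3464.7724 = 68578.571384/3464.7724 = 19.7931.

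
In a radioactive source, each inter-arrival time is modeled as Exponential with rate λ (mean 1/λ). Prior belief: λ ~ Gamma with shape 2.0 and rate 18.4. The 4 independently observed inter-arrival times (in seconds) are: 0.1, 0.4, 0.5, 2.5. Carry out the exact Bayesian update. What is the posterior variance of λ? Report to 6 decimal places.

With a Gamma(shape α, rate β) prior on the exponential rate λ, the posterior after n observations with total T = Σxᵢ is Gamma(α+n, β+T).
Sum of observations T = 3.5 seconds; n = 4.
Posterior: Gamma(2.0+4, 18.4+3.5) = Gamma(6.0, 21.9).
Var = α/β² = 0.012510.

0.012510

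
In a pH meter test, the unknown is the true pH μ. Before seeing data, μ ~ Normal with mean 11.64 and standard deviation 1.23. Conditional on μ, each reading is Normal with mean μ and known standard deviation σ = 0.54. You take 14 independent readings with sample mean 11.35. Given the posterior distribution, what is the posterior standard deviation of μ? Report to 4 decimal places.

0.1433

For Normal data with known variance σ², a Normal(μ₀, σ₀²) prior on μ is conjugate. Posterior precision = 1/σ₀² + n/σ²; posterior mean is the precision-weighted average of μ₀ and x̄.
σ₀² = 1.23² = 1.5129, σ² = 0.54² = 0.2916; σ² + n·σ₀² = 0.2916 + 14·1.5129 = 21.4722.
Posterior precision = 1/σ₀² + n/σ² = 1/1.5129 + 14/0.2916 = (σ² + n·σ₀²)/(σ₀²σ²) = 21.4722/(1.5129·0.2916); posterior variance σₙ² = σ₀²σ²/(σ² + n·σ₀²) = 1.5129·0.2916/21.4722 = 0.020546.
Posterior SD = √σₙ² = √(1.5129·0.2916/21.4722) = 0.1433.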